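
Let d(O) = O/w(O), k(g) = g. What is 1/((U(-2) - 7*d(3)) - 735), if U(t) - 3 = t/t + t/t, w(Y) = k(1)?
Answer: -1/751 ≈ -0.0013316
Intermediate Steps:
w(Y) = 1
U(t) = 5 (U(t) = 3 + (t/t + t/t) = 3 + (1 + 1) = 3 + 2 = 5)
d(O) = O (d(O) = O/1 = O*1 = O)
1/((U(-2) - 7*d(3)) - 735) = 1/((5 - 7*3) - 735) = 1/((5 - 21) - 735) = 1/(-16 - 735) = 1/(-751) = -1/751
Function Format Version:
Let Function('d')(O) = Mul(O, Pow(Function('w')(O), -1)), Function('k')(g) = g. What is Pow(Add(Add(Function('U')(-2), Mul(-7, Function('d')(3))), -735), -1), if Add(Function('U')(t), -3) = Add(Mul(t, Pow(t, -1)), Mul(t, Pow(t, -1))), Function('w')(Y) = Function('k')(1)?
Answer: Rational(-1, 751) ≈ -0.0013316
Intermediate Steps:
Function('w')(Y) = 1
Function('U')(t) = 5 (Function('U')(t) = Add(3, Add(Mul(t, Pow(t, -1)), Mul(t, Pow(t, -1)))) = Add(3, Add(1, 1)) = Add(3, 2) = 5)
Function('d')(O) = O (Function('d')(O) = Mul(O, Pow(1, -1)) = Mul(O, 1) = O)
Pow(Add(Add(Function('U')(-2), Mul(-7, Function('d')(3))), -735), -1) = Pow(Add(Add(5, Mul(-7, 3)), -735), -1) = Pow(Add(Add(5, -21), -735), -1) = Pow(Add(-16, -735), -1) = Pow(-751, -1) = Rational(-1, 751)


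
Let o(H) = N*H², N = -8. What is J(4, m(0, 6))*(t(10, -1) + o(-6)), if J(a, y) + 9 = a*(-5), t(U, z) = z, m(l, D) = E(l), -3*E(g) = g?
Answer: 8381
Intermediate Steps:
E(g) = -g/3
m(l, D) = -l/3
o(H) = -8*H²
J(a, y) = -9 - 5*a (J(a, y) = -9 + a*(-5) = -9 - 5*a)
J(4, m(0, 6))*(t(10, -1) + o(-6)) = (-9 - 5*4)*(-1 - 8*(-6)²) = (-9 - 20)*(-1 - 8*36) = -29*(-1 - 288) = -29*(-289) = 8381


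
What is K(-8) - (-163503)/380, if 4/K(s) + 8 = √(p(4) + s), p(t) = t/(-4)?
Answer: 11923559/27740 - 12*I/73 ≈ 429.83 - 0.16438*I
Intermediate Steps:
p(t) = -t/4 (p(t) = t*(-¼) = -t/4)
K(s) = 4/(-8 + √(-1 + s)) (K(s) = 4/(-8 + √(-¼*4 + s)) = 4/(-8 + √(-1 + s)))
K(-8) - (-163503)/380 = 4/(-8 + √(-1 - 8)) - (-163503)/380 = 4/(-8 + √(-9)) - (-163503)/380 = 4/(-8 + 3*I) - 333*(-491/380) = 4*((-8 - 3*I)/73) + 163503/380 = 4*(-8 - 3*I)/73 + 163503/380 = 163503/380 + 4*(-8 - 3*I)/73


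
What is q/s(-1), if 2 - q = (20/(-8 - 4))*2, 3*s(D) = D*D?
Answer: 16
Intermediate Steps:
s(D) = D**2/3 (s(D) = (D*D)/3 = D**2/3)
q = 16/3 (q = 2 - 20/(-8 - 4)*2 = 2 - 20/(-12)*2 = 2 - (-1/12*20)*2 = 2 - (-5)*2/3 = 2 - 1*(-10/3) = 2 + 10/3 = 16/3 ≈ 5.3333)
q/s(-1) = 16/(3*(((1/3)*(-1)**2))) = 16/(3*(((1/3)*1))) = 16/(3*(1/3)) = (16/3)*3 = 16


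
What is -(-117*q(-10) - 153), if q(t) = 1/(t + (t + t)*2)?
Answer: 7533/50 ≈ 150.66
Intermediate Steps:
q(t) = 1/(5*t) (q(t) = 1/(t + (2*t)*2) = 1/(t + 4*t) = 1/(5*t))
-(-117*q(-10) - 153) = -(-117/(5*(-10)) - 153) = -(-117*(-1)/(5*10) - 153) = -(-117*(-1/50) - 153) = -(117/50 - 153) = -1*(-7533/50) = 7533/50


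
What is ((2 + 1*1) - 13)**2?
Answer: 100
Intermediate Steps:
((2 + 1*1) - 13)**2 = ((2 + 1) - 13)**2 = (3 - 13)**2 = (-10)**2 = 100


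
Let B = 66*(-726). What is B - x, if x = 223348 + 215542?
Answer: -486806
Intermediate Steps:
x = 438890
B = -47916
B - x = -47916 - 1*438890 = -47916 - 438890 = -486806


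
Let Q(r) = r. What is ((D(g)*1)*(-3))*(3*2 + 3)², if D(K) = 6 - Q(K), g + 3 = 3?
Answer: -1458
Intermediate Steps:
g = 0 (g = -3 + 3 = 0)
D(K) = 6 - K
((D(g)*1)*(-3))*(3*2 + 3)² = (((6 - 1*0)*1)*(-3))*(3*2 + 3)² = (((6 + 0)*1)*(-3))*(6 + 3)² = ((6*1)*(-3))*9² = (6*(-3))*81 = -18*81 = -1458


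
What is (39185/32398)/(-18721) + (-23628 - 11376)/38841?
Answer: -7077417202139/7852652737226 ≈ -0.90128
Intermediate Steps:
(39185/32398)/(-18721) + (-23628 - 11376)/38841 = (39185*(1/32398))*(-1/18721) - 35004*1/38841 = (39185/32398)*(-1/18721) - 11668/12947 = -39185/606522958 - 11668/12947 = -7077417202139/7852652737226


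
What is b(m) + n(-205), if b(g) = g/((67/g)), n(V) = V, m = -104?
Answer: -2919/67 ≈ -43.567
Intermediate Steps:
b(g) = g**2/67 (b(g) = g*(g/67) = g**2/67)
b(m) + n(-205) = (1/67)*(-104)**2 - 205 = (1/67)*10816 - 205 = 10816/67 - 205 = -2919/67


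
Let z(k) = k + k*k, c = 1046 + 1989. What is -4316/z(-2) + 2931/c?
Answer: -6546599/3035 ≈ -2157.0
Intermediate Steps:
c = 3035
z(k) = k + k²
-4316/z(-2) + 2931/c = -4316*(-1/(2*(1 - 2))) + 2931/3035 = -4316/((-2*(-1))) + 2931*(1/3035) = -4316/2 + 2931/3035 = -4316*½ + 2931/3035 = -2158 + 2931/3035 = -6546599/3035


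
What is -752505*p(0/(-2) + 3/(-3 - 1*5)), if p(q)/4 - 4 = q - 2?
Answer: -9782565/2 ≈ -4.8913e+6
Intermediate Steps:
p(q) = 8 + 4*q (p(q) = 16 + 4*(q - 2) = 16 + 4*(-2 + q) = 16 + (-8 + 4*q) = 8 + 4*q)
-752505*p(0/(-2) + 3/(-3 - 1*5)) = -752505*(8 + 4*(0/(-2) + 3/(-3 - 1*5))) = -752505*(8 + 4*(0*(-½) + 3/(-3 - 5))) = -752505*(8 + 4*(0 + 3/(-8))) = -752505*(8 + 4*(0 + 3*(-⅛))) = -752505*(8 + 4*(0 - 3/8)) = -752505*(8 + 4*(-3/8)) = -752505*(8 - 3/2) = -752505*13/2 = -9782565/2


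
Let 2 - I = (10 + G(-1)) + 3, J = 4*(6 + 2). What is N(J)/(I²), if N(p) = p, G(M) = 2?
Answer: 32/169 ≈ 0.18935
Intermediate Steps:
J = 32 (J = 4*8 = 32)
I = -13 (I = 2 - ((10 + 2) + 3) = 2 - (12 + 3) = 2 - 1*15 = 2 - 15 = -13)
N(J)/(I²) = 32/((-13)²) = 32/169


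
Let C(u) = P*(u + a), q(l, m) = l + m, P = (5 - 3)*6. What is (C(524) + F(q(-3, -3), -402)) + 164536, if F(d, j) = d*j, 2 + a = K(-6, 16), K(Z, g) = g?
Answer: 173404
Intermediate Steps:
a = 14 (a = -2 + 16 = 14)
P = 12 (P = 2*6 = 12)
C(u) = 168 + 12*u (C(u) = 12*(u + 14) = 12*(14 + u) = 168 + 12*u)
(C(524) + F(q(-3, -3), -402)) + 164536 = ((168 + 12*524) + (-3 - 3)*(-402)) + 164536 = ((168 + 6288) - 6*(-402)) + 164536 = (6456 + 2412) + 164536 = 8868 + 164536 = 173404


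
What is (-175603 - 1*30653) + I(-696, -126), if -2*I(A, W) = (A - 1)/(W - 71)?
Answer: -81265561/394 ≈ -2.0626e+5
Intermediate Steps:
I(A, W) = -(-1 + A)/(2*(-71 + W)) (I(A, W) = -(A - 1)/(2*(W - 71)) = -(-1 + A)/(2*(-71 + W)))
(-175603 - 1*30653) + I(-696, -126) = (-175603 - 1*30653) + (1 - 1*(-696))/(2*(-71 - 126)) = (-175603 - 30653) + (½)*(1 + 696)/(-197) = -206256 + (½)*(-1/197)*697 = -206256 - 697/394 = -81265561/394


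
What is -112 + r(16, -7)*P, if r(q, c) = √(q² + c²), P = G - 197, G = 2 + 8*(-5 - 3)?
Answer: -112 - 259*√305 ≈ -4635.2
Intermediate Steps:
G = -62 (G = 2 + 8*(-8) = 2 - 64 = -62)
P = -259 (P = -62 - 197 = -259)
r(q, c) = √(c² + q²)
-112 + r(16, -7)*P = -112 + √((-7)² + 16²)*(-259) = -112 + √(49 + 256)*(-259) = -112 + √305*(-259) = -112 - 259*√305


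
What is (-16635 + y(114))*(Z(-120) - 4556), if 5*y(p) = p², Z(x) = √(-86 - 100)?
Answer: 319735524/5 - 70179*I*√186/5 ≈ 6.3947e+7 - 1.9142e+5*I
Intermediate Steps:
Z(x) = I*√186 (Z(x) = √(-186) = I*√186)
y(p) = p²/5
(-16635 + y(114))*(Z(-120) - 4556) = (-16635 + (⅕)*114²)*(I*√186 - 4556) = (-16635 + (⅕)*12996)*(-4556 + I*√186) = (-16635 + 12996/5)*(-4556 + I*√186) = -70179*(-4556 + I*√186)/5 = 319735524/5 - 70179*I*√186/5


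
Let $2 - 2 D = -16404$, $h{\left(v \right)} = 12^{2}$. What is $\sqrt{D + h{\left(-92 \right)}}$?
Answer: $\sqrt{8347} \approx 91.362$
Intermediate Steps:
$h{\left(v \right)} = 144$
$D = 8203$ ($D = 1 - -8202 = 1 + 8202 = 8203$)
$\sqrt{D + h{\left(-92 \right)}} = \sqrt{8203 + 144} = \sqrt{8347}$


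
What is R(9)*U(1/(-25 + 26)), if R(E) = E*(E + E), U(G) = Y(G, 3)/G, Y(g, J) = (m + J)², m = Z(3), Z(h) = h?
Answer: 5832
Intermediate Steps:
m = 3
Y(g, J) = (3 + J)²
U(G) = 36/G (U(G) = (3 + 3)²/G = 6²/G = 36/G)
R(E) = 2*E² (R(E) = E*(2*E) = 2*E²)
R(9)*U(1/(-25 + 26)) = (2*9²)*(36/(1/(-25 + 26))) = (2*81)*(36/(1/1)) = 162*(36/1) = 162*(36*1) = 162*36 = 5832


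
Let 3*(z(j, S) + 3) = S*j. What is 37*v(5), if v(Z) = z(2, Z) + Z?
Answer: 592/3 ≈ 197.33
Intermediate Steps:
z(j, S) = -3 + S*j/3 (z(j, S) = -3 + (S*j)/3 = -3 + S*j/3)
v(Z) = -3 + 5*Z/3 (v(Z) = (-3 + (1/3)*Z*2) + Z = (-3 + 2*Z/3) + Z = -3 + 5*Z/3)
37*v(5) = 37*(-3 + (5/3)*5) = 37*(-3 + 25/3) = 37*(16/3) = 592/3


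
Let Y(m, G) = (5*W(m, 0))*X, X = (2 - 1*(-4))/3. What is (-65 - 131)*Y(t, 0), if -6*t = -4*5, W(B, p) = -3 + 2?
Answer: 1960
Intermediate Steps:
W(B, p) = -1
t = 10/3 (t = -(-2)*5/3 = -⅙*(-20) = 10/3 ≈ 3.3333)
X = 2 (X = (2 + 4)*(⅓) = 6*(⅓) = 2)
Y(m, G) = -10 (Y(m, G) = (5*(-1))*2 = -5*2 = -10)
(-65 - 131)*Y(t, 0) = (-65 - 131)*(-10) = -196*(-10) = 1960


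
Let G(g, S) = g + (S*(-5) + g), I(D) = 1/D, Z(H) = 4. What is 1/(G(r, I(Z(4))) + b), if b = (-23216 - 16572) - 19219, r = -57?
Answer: -4/236489 ≈ -1.6914e-5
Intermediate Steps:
G(g, S) = -5*S + 2*g (G(g, S) = g + (-5*S + g) = g + (g - 5*S) = -5*S + 2*g)
b = -59007 (b = -39788 - 19219 = -59007)
1/(G(r, I(Z(4))) + b) = 1/((-5/4 + 2*(-57)) - 59007) = 1/((-5*¼ - 114) - 59007) = 1/((-5/4 - 114) - 59007) = 1/(-461/4 - 59007) = 1/(-236489/4) = -4/236489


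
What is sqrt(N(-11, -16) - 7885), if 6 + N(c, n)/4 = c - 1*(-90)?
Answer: I*sqrt(7593) ≈ 87.138*I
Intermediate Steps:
N(c, n) = 336 + 4*c (N(c, n) = -24 + 4*(c - 1*(-90)) = -24 + 4*(c + 90) = -24 + 4*(90 + c) = -24 + (360 + 4*c) = 336 + 4*c)
sqrt(N(-11, -16) - 7885) = sqrt((336 + 4*(-11)) - 7885) = sqrt((336 - 44) - 7885) = sqrt(292 - 7885) = sqrt(-7593) = I*sqrt(7593)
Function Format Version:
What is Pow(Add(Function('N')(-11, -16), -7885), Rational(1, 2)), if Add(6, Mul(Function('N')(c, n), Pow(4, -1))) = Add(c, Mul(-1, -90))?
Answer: Mul(I, Pow(7593, Rational(1, 2))) ≈ Mul(87.138, I)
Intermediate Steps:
Function('N')(c, n) = Add(336, Mul(4, c)) (Function('N')(c, n) = Add(-24, Mul(4, Add(c, Mul(-1, -90)))) = Add(-24, Mul(4, Add(c, 90))) = Add(-24, Mul(4, Add(90, c))) = Add(-24, Add(360, Mul(4, c))) = Add(336, Mul(4, c)))
Pow(Add(Function('N')(-11, -16), -7885), Rational(1, 2)) = Pow(Add(Add(336, Mul(4, -11)), -7885), Rational(1, 2)) = Pow(Add(Add(336, -44), -7885), Rational(1, 2)) = Pow(Add(292, -7885), Rational(1, 2)) = Pow(-7593, Rational(1, 2)) = Mul(I, Pow(7593, Rational(1, 2)))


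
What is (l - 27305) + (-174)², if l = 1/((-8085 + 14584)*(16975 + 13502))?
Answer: 588466038334/198070023 ≈ 2971.0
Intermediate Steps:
l = 1/198070023 (l = 1/(6499*30477) = 1/198070023 ≈ 5.0487e-9)
(l - 27305) + (-174)² = (1/198070023 - 27305) + (-174)² = -5408301978014/198070023 + 30276 = 588466038334/198070023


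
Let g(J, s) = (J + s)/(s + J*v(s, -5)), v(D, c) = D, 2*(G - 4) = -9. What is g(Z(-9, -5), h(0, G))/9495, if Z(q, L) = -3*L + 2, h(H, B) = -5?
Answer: -2/142425 ≈ -1.4042e-5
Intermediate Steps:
G = -½ (G = 4 + (½)*(-9) = 4 - 9/2 = -½ ≈ -0.50000)
Z(q, L) = 2 - 3*L
g(J, s) = (J + s)/(s + J*s)
g(Z(-9, -5), h(0, G))/9495 = (((2 - 3*(-5)) - 5)/((-5)*(1 + (2 - 3*(-5)))))/9495 = -((2 + 15) - 5)/(5*(1 + (2 + 15)))*(1/9495) = -(17 - 5)/(5*(1 + 17))*(1/9495) = -⅕*12/18*(1/9495) = -⅕*1/18*12*(1/9495) = -2/15*1/9495 = -2/142425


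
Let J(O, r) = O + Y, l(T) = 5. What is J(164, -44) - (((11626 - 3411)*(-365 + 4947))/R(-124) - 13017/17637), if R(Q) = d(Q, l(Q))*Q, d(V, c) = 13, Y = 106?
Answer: 3610612479/152854 ≈ 23621.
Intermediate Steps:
R(Q) = 13*Q
J(O, r) = 106 + O (J(O, r) = O + 106 = 106 + O)
J(164, -44) - (((11626 - 3411)*(-365 + 4947))/R(-124) - 13017/17637) = (106 + 164) - (((11626 - 3411)*(-365 + 4947))/((13*(-124))) - 13017/17637) = 270 - ((8215*4582)/(-1612) - 13017*1/17637) = 270 - (37641130*(-1/1612) - 4339/5879) = 270 - (-607115/26 - 4339/5879) = 270 - 1*(-3569341899/152854) = 270 + 3569341899/152854 = 3610612479/152854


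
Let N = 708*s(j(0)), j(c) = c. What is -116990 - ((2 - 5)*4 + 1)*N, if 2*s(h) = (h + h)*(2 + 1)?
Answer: -116990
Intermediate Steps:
s(h) = 3*h (s(h) = ((h + h)*(2 + 1))/2 = ((2*h)*3)/2 = (6*h)/2 = 3*h)
N = 0 (N = 708*(3*0) = 708*0 = 0)
-116990 - ((2 - 5)*4 + 1)*N = -116990 - ((2 - 5)*4 + 1)*0 = -116990 - (-3*4 + 1)*0 = -116990 - (-12 + 1)*0 = -116990 - (-11)*0 = -116990 - 1*0 = -116990 + 0 = -116990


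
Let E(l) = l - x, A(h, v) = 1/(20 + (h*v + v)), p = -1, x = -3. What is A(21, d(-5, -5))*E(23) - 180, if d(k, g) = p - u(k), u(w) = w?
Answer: -9707/54 ≈ -179.76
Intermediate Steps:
d(k, g) = -1 - k
A(h, v) = 1/(20 + v + h*v) (A(h, v) = 1/(20 + (v + h*v)) = 1/(20 + v + h*v))
E(l) = 3 + l (E(l) = l - 1*(-3) = l + 3 = 3 + l)
A(21, d(-5, -5))*E(23) - 180 = (3 + 23)/(20 + (-1 - 1*(-5)) + 21*(-1 - 1*(-5))) - 180 = 26/(20 + (-1 + 5) + 21*(-1 + 5)) - 180 = 26/(20 + 4 + 21*4) - 180 = 26/(20 + 4 + 84) - 180 = 26/108 - 180 = (1/108)*26 - 180 = 13/54 - 180 = -9707/54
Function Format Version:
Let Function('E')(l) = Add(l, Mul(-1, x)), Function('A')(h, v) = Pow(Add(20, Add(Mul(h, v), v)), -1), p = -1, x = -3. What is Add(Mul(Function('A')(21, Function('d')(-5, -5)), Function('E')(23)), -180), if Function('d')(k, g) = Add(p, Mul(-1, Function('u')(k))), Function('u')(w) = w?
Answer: Rational(-9707, 54) ≈ -179.76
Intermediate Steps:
Function('d')(k, g) = Add(-1, Mul(-1, k))
Function('A')(h, v) = Pow(Add(20, v, Mul(h, v)), -1) (Function('A')(h, v) = Pow(Add(20, Add(v, Mul(h, v))), -1) = Pow(Add(20, v, Mul(h, v)), -1))
Function('E')(l) = Add(3, l) (Function('E')(l) = Add(l, Mul(-1, -3)) = Add(l, 3) = Add(3, l))
Add(Mul(Function('A')(21, Function('d')(-5, -5)), Function('E')(23)), -180) = Add(Mul(Pow(Add(20, Add(-1, Mul(-1, -5)), Mul(21, Add(-1, Mul(-1, -5)))), -1), Add(3, 23)), -180) = Add(Mul(Pow(Add(20, Add(-1, 5), Mul(21, Add(-1, 5))), -1), 26), -180) = Add(Mul(Pow(Add(20, 4, Mul(21, 4)), -1), 26), -180) = Add(Mul(Pow(Add(20, 4, 84), -1), 26), -180) = Add(Mul(Pow(108, -1), 26), -180) = Add(Mul(Rational(1, 108), 26), -180) = Add(Rational(13, 54), -180) = Rational(-9707, 54)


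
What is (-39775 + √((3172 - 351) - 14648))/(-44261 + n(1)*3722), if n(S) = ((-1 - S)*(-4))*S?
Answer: 7955/2897 - I*√11827/14485 ≈ 2.7459 - 0.0075079*I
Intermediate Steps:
n(S) = S*(4 + 4*S) (n(S) = (4 + 4*S)*S = S*(4 + 4*S))
(-39775 + √((3172 - 351) - 14648))/(-44261 + n(1)*3722) = (-39775 + √((3172 - 351) - 14648))/(-44261 + (4*1*(1 + 1))*3722) = (-39775 + √(2821 - 14648))/(-44261 + (4*1*2)*3722) = (-39775 + √(-11827))/(-44261 + 8*3722) = (-39775 + I*√11827)/(-44261 + 29776) = (-39775 + I*√11827)/(-14485) = (-39775 + I*√11827)*(-1/14485) = 7955/2897 - I*√11827/14485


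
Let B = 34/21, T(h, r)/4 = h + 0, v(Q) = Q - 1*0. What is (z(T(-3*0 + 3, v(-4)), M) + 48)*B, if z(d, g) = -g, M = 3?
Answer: 510/7 ≈ 72.857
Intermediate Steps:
v(Q) = Q (v(Q) = Q + 0 = Q)
T(h, r) = 4*h (T(h, r) = 4*(h + 0) = 4*h)
B = 34/21 (B = 34*(1/21) = 34/21 ≈ 1.6190)
(z(T(-3*0 + 3, v(-4)), M) + 48)*B = (-1*3 + 48)*(34/21) = (-3 + 48)*(34/21) = 45*(34/21) = 510/7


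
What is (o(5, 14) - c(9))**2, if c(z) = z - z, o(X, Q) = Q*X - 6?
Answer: 4096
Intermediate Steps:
o(X, Q) = -6 + Q*X
c(z) = 0
(o(5, 14) - c(9))**2 = ((-6 + 14*5) - 1*0)**2 = ((-6 + 70) + 0)**2 = (64 + 0)**2 = 64**2 = 4096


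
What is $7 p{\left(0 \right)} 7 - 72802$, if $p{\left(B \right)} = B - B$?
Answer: $-72802$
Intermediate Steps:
$p{\left(B \right)} = 0$
$7 p{\left(0 \right)} 7 - 72802 = 7 \cdot 0 \cdot 7 - 72802 = 0 \cdot 7 - 72802 = 0 - 72802 = -72802$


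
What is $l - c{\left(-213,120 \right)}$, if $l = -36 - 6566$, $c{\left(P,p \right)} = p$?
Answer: $-6722$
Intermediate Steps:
$l = -6602$ ($l = -36 - 6566 = -6602$)
$l - c{\left(-213,120 \right)} = -6602 - 120 = -6722$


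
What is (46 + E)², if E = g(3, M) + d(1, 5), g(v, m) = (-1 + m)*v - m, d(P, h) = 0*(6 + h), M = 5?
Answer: 2809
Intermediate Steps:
d(P, h) = 0
g(v, m) = -m + v*(-1 + m) (g(v, m) = v*(-1 + m) - m = -m + v*(-1 + m))
E = 7 (E = (-1*5 - 1*3 + 5*3) + 0 = (-5 - 3 + 15) + 0 = 7 + 0 = 7)
(46 + E)² = (46 + 7)² = 53² = 2809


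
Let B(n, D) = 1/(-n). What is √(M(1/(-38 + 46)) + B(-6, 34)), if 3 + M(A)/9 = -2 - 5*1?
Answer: 7*I*√66/6 ≈ 9.478*I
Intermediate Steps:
B(n, D) = -1/n
M(A) = -90 (M(A) = -27 + 9*(-2 - 5*1) = -27 + 9*(-2 - 5) = -27 + 9*(-7) = -27 - 63 = -90)
√(M(1/(-38 + 46)) + B(-6, 34)) = √(-90 - 1/(-6)) = √(-90 - 1*(-⅙)) = √(-90 + ⅙) = √(-539/6) = 7*I*√66/6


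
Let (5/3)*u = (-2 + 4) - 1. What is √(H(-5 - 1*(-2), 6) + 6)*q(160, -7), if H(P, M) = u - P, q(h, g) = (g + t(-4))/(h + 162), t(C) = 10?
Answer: 6*√15/805 ≈ 0.028867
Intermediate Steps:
q(h, g) = (10 + g)/(162 + h) (q(h, g) = (g + 10)/(h + 162) = (10 + g)/(162 + h))
u = ⅗ (u = 3*((-2 + 4) - 1)/5 = 3*(2 - 1)/5 = (⅗)*1 = ⅗ ≈ 0.60000)
H(P, M) = ⅗ - P
√(H(-5 - 1*(-2), 6) + 6)*q(160, -7) = √((⅗ - (-5 - 1*(-2))) + 6)*((10 - 7)/(162 + 160)) = √((⅗ - (-5 + 2)) + 6)*(3/322) = √((⅗ - 1*(-3)) + 6)*((1/322)*3) = √((⅗ + 3) + 6)*(3/322) = √(18/5 + 6)*(3/322) = √(48/5)*(3/322) = (4*√15/5)*(3/322) = 6*√15/805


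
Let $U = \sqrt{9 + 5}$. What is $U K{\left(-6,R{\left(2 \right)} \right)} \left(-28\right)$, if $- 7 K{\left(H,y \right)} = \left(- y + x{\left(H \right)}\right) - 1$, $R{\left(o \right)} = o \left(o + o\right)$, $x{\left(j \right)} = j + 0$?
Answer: $- 60 \sqrt{14} \approx -224.5$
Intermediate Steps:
$U = \sqrt{14} \approx 3.7417$
$x{\left(j \right)} = j$
$R{\left(o \right)} = 2 o^{2}$ ($R{\left(o \right)} = o 2 o = 2 o^{2}$)
$K{\left(H,y \right)} = \frac{1}{7} - \frac{H}{7} + \frac{y}{7}$ ($K{\left(H,y \right)} = - \frac{\left(- y + H\right) - 1}{7} = - \frac{\left(H - y\right) - 1}{7} = - \frac{-1 + H - y}{7} = \frac{1}{7} - \frac{H}{7} + \frac{y}{7}$)
$U K{\left(-6,R{\left(2 \right)} \right)} \left(-28\right) = \sqrt{14} \left(\frac{1}{7} - - \frac{6}{7} + \frac{2 \cdot 2^{2}}{7}\right) \left(-28\right) = \sqrt{14} \left(\frac{1}{7} + \frac{6}{7} + \frac{2 \cdot 4}{7}\right) \left(-28\right) = \sqrt{14} \left(\frac{1}{7} + \frac{6}{7} + \frac{1}{7} \cdot 8\right) \left(-28\right) = \sqrt{14} \left(\frac{1}{7} + \frac{6}{7} + \frac{8}{7}\right) \left(-28\right) = \sqrt{14} \cdot \frac{15}{7} \left(-28\right) = \frac{15 \sqrt{14}}{7} \left(-28\right) = - 60 \sqrt{14}$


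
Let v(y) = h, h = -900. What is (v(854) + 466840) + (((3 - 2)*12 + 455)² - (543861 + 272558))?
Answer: -132390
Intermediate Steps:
v(y) = -900
(v(854) + 466840) + (((3 - 2)*12 + 455)² - (543861 + 272558)) = (-900 + 466840) + (((3 - 2)*12 + 455)² - (543861 + 272558)) = 465940 + ((1*12 + 455)² - 1*816419) = 465940 + ((12 + 455)² - 816419) = 465940 + (467² - 816419) = 465940 + (218089 - 816419) = 465940 - 598330 = -132390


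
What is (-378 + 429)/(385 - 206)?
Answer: 51/179 ≈ 0.28492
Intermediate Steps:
(-378 + 429)/(385 - 206) = 51/179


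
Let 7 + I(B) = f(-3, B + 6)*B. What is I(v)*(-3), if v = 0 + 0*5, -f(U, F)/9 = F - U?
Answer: 21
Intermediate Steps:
f(U, F) = -9*F + 9*U (f(U, F) = -9*(F - U) = -9*F + 9*U)
v = 0 (v = 0 + 0 = 0)
I(B) = -7 + B*(-81 - 9*B) (I(B) = -7 + (-9*(B + 6) + 9*(-3))*B = -7 + (-9*(6 + B) - 27)*B = -7 + ((-54 - 9*B) - 27)*B = -7 + (-81 - 9*B)*B = -7 + B*(-81 - 9*B))
I(v)*(-3) = (-7 - 9*0*(9 + 0))*(-3) = (-7 - 9*0*9)*(-3) = (-7 + 0)*(-3) = -7*(-3) = 21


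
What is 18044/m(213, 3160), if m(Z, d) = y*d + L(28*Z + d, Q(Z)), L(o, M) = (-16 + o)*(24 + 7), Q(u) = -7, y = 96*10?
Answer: 4511/828987 ≈ 0.0054416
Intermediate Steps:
y = 960
L(o, M) = -496 + 31*o (L(o, M) = (-16 + o)*31 = -496 + 31*o)
m(Z, d) = -496 + 868*Z + 991*d (m(Z, d) = 960*d + (-496 + 31*(28*Z + d)) = 960*d + (-496 + 31*(d + 28*Z)) = 960*d + (-496 + (31*d + 868*Z)) = 960*d + (-496 + 31*d + 868*Z) = -496 + 868*Z + 991*d)
18044/m(213, 3160) = 18044/(-496 + 868*213 + 991*3160) = 18044/(-496 + 184884 + 3131560) = 18044/3315948 = 18044*(1/3315948) = 4511/828987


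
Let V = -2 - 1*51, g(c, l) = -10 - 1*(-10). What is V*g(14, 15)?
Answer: 0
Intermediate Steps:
g(c, l) = 0 (g(c, l) = -10 + 10 = 0)
V = -53 (V = -2 - 51 = -53)
V*g(14, 15) = -53*0 = 0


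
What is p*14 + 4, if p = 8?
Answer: 116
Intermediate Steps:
p*14 + 4 = 8*14 + 4 = 112 + 4 = 116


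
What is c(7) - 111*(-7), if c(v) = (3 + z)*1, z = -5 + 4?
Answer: 779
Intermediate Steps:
z = -1
c(v) = 2 (c(v) = (3 - 1)*1 = 2*1 = 2)
c(7) - 111*(-7) = 2 - 111*(-7) = 2 + 777 = 779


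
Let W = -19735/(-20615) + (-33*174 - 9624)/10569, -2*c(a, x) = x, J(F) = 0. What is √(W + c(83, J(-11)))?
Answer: 5*I*√24796971269/1117333 ≈ 0.70467*I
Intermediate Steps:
c(a, x) = -x/2
W = -554825/1117333 (W = -19735*(-1/20615) + (-5742 - 9624)*(1/10569) = 3947/4123 - 15366*1/10569 = 3947/4123 - 394/271 = -554825/1117333 ≈ -0.49656)
√(W + c(83, J(-11))) = √(-554825/1117333 - ½*0) = √(-554825/1117333 + 0) = √(-554825/1117333) = 5*I*√24796971269/1117333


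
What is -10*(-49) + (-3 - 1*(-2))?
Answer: 489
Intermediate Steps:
-10*(-49) + (-3 - 1*(-2)) = 490 + (-3 + 2) = 490 - 1 = 489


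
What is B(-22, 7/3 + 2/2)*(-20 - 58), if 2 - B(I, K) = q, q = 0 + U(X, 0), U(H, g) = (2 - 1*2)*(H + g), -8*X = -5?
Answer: -156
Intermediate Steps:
X = 5/8 (X = -⅛*(-5) = 5/8 ≈ 0.62500)
U(H, g) = 0 (U(H, g) = (2 - 2)*(H + g) = 0*(H + g) = 0)
q = 0 (q = 0 + 0 = 0)
B(I, K) = 2 (B(I, K) = 2 - 1*0 = 2 + 0 = 2)
B(-22, 7/3 + 2/2)*(-20 - 58) = 2*(-20 - 58) = 2*(-78) = -156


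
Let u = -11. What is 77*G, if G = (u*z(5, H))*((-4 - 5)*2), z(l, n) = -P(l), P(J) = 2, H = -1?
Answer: -30492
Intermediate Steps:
z(l, n) = -2 (z(l, n) = -1*2 = -2)
G = -396 (G = (-11*(-2))*((-4 - 5)*2) = 22*(-9*2) = 22*(-18) = -396)
77*G = 77*(-396) = -30492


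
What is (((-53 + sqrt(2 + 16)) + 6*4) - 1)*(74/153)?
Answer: -740/51 + 74*sqrt(2)/51 ≈ -12.458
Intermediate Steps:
(((-53 + sqrt(2 + 16)) + 6*4) - 1)*(74/153) = (((-53 + sqrt(18)) + 24) - 1)*(74*(1/153)) = (((-53 + 3*sqrt(2)) + 24) - 1)*(74/153) = ((-29 + 3*sqrt(2)) - 1)*(74/153) = (-30 + 3*sqrt(2))*(74/153) = -740/51 + 74*sqrt(2)/51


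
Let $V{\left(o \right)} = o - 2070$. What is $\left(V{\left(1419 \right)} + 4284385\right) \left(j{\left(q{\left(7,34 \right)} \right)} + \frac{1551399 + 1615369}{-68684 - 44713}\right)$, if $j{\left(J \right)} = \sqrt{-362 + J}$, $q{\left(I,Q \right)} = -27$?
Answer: $- \frac{13565591751712}{113397} + 4283734 i \sqrt{389} \approx -1.1963 \cdot 10^{8} + 8.4488 \cdot 10^{7} i$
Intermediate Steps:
$V{\left(o \right)} = -2070 + o$
$\left(V{\left(1419 \right)} + 4284385\right) \left(j{\left(q{\left(7,34 \right)} \right)} + \frac{1551399 + 1615369}{-68684 - 44713}\right) = \left(\left(-2070 + 1419\right) + 4284385\right) \left(\sqrt{-362 - 27} + \frac{1551399 + 1615369}{-68684 - 44713}\right) = \left(-651 + 4284385\right) \left(\sqrt{-389} + \frac{3166768}{-113397}\right) = 4283734 \left(i \sqrt{389} + 3166768 \left(- \frac{1}{113397}\right)\right) = 4283734 \left(i \sqrt{389} - \frac{3166768}{113397}\right) = 4283734 \left(- \frac{3166768}{113397} + i \sqrt{389}\right) = - \frac{13565591751712}{113397} + 4283734 i \sqrt{389}$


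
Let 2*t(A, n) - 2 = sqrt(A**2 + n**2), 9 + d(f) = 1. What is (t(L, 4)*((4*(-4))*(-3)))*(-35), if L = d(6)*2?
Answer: -1680 - 3360*sqrt(17) ≈ -15534.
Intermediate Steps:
d(f) = -8 (d(f) = -9 + 1 = -8)
L = -16 (L = -8*2 = -16)
t(A, n) = 1 + sqrt(A**2 + n**2)/2
(t(L, 4)*((4*(-4))*(-3)))*(-35) = ((1 + sqrt((-16)**2 + 4**2)/2)*((4*(-4))*(-3)))*(-35) = ((1 + sqrt(256 + 16)/2)*(-16*(-3)))*(-35) = ((1 + sqrt(272)/2)*48)*(-35) = ((1 + (4*sqrt(17))/2)*48)*(-35) = ((1 + 2*sqrt(17))*48)*(-35) = (48 + 96*sqrt(17))*(-35) = -1680 - 3360*sqrt(17)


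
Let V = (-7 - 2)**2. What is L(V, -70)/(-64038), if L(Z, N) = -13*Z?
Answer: 27/1642 ≈ 0.016443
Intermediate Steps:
V = 81 (V = (-9)**2 = 81)
L(V, -70)/(-64038) = -13*81/(-64038) = -1053*(-1/64038) = 27/1642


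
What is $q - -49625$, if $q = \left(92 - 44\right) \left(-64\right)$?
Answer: $46553$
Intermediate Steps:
$q = -3072$ ($q = 48 \left(-64\right) = -3072$)
$q - -49625 = -3072 - -49625 = -3072 + 49625 = 46553$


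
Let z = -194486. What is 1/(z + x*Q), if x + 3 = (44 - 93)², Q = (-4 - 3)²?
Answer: -1/76984 ≈ -1.2990e-5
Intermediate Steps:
Q = 49 (Q = (-7)² = 49)
x = 2398 (x = -3 + (44 - 93)² = -3 + (-49)² = -3 + 2401 = 2398)
1/(z + x*Q) = 1/(-194486 + 2398*49) = 1/(-194486 + 117502) = 1/(-76984) = -1/76984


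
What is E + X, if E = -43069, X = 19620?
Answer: -23449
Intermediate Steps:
E + X = -43069 + 19620 = -23449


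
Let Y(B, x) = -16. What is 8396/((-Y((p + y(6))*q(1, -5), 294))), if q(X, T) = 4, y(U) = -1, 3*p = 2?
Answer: 2099/4 ≈ 524.75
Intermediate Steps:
p = ⅔ (p = (⅓)*2 = ⅔ ≈ 0.66667)
8396/((-Y((p + y(6))*q(1, -5), 294))) = 8396/((-1*(-16))) = 8396/16 = 8396*(1/16) = 2099/4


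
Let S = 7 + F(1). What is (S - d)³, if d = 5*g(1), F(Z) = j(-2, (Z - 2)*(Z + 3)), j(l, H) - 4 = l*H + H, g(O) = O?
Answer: 1000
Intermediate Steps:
j(l, H) = 4 + H + H*l (j(l, H) = 4 + (l*H + H) = 4 + (H*l + H) = 4 + (H + H*l) = 4 + H + H*l)
F(Z) = 4 - (-2 + Z)*(3 + Z) (F(Z) = 4 + (Z - 2)*(Z + 3) + ((Z - 2)*(Z + 3))*(-2) = 4 + (-2 + Z)*(3 + Z) + ((-2 + Z)*(3 + Z))*(-2) = 4 + (-2 + Z)*(3 + Z) - 2*(-2 + Z)*(3 + Z) = 4 - (-2 + Z)*(3 + Z))
S = 15 (S = 7 + (10 - 1*1 - 1*1²) = 7 + (10 - 1 - 1*1) = 7 + (10 - 1 - 1) = 7 + 8 = 15)
d = 5 (d = 5*1 = 5)
(S - d)³ = (15 - 1*5)³ = (15 - 5)³ = 10³ = 1000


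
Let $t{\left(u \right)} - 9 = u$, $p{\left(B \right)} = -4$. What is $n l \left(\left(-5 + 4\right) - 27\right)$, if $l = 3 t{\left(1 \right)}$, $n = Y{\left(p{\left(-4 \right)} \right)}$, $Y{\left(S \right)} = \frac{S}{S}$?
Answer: $-840$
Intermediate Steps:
$Y{\left(S \right)} = 1$
$t{\left(u \right)} = 9 + u$
$n = 1$
$l = 30$ ($l = 3 \left(9 + 1\right) = 3 \cdot 10 = 30$)
$n l \left(\left(-5 + 4\right) - 27\right) = 1 \cdot 30 \left(\left(-5 + 4\right) - 27\right) = 30 \left(-1 - 27\right) = 30 \left(-28\right) = -840$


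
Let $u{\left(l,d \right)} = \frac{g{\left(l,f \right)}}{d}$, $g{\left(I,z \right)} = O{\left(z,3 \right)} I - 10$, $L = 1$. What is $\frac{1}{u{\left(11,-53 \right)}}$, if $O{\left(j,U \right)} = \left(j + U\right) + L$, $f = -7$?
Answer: $\frac{53}{43} \approx 1.2326$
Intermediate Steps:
$O{\left(j,U \right)} = 1 + U + j$ ($O{\left(j,U \right)} = \left(j + U\right) + 1 = \left(U + j\right) + 1 = 1 + U + j$)
$g{\left(I,z \right)} = -10 + I \left(4 + z\right)$ ($g{\left(I,z \right)} = \left(1 + 3 + z\right) I - 10 = \left(4 + z\right) I - 10 = I \left(4 + z\right) - 10 = -10 + I \left(4 + z\right)$)
$u{\left(l,d \right)} = \frac{-10 - 3 l}{d}$ ($u{\left(l,d \right)} = \frac{-10 + l \left(4 - 7\right)}{d} = \frac{-10 + l \left(-3\right)}{d} = \frac{-10 - 3 l}{d}$)
$\frac{1}{u{\left(11,-53 \right)}} = \frac{1}{\frac{1}{-53} \left(-10 - 33\right)} = \frac{1}{\left(- \frac{1}{53}\right) \left(-10 - 33\right)} = \frac{1}{\left(- \frac{1}{53}\right) \left(-43\right)} = \frac{1}{\frac{43}{53}} = \frac{53}{43}$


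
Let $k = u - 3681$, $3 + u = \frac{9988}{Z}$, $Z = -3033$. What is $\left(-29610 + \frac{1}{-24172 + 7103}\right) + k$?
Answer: $- \frac{1723810090643}{51770277} \approx -33297.0$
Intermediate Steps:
$u = - \frac{19087}{3033}$ ($u = -3 + \frac{9988}{-3033} = -3 + 9988 \left(- \frac{1}{3033}\right) = -3 - \frac{9988}{3033} = - \frac{19087}{3033} \approx -6.2931$)
$k = - \frac{11183560}{3033}$ ($k = - \frac{19087}{3033} - 3681 = - \frac{11183560}{3033} \approx -3687.3$)
$\left(-29610 + \frac{1}{-24172 + 7103}\right) + k = \left(-29610 + \frac{1}{-24172 + 7103}\right) - \frac{11183560}{3033} = \left(-29610 + \frac{1}{-17069}\right) - \frac{11183560}{3033} = \left(-29610 - \frac{1}{17069}\right) - \frac{11183560}{3033} = - \frac{505413091}{17069} - \frac{11183560}{3033} = - \frac{1723810090643}{51770277}$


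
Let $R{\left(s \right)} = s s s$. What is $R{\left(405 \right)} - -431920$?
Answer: $66862045$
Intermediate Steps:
$R{\left(s \right)} = s^{3}$ ($R{\left(s \right)} = s^{2} s = s^{3}$)
$R{\left(405 \right)} - -431920 = 405^{3} - -431920 = 66430125 + 431920 = 66862045$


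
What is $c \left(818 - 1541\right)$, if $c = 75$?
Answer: $-54225$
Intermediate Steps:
$c \left(818 - 1541\right) = 75 \left(818 - 1541\right) = 75 \left(-723\right) = -54225$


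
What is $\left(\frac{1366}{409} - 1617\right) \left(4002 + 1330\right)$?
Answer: $- \frac{3519050684}{409} \approx -8.604 \cdot 10^{6}$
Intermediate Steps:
$\left(\frac{1366}{409} - 1617\right) \left(4002 + 1330\right) = \left(1366 \cdot \frac{1}{409} - 1617\right) 5332 = \left(\frac{1366}{409} - 1617\right) 5332 = \left(- \frac{659987}{409}\right) 5332 = - \frac{3519050684}{409}$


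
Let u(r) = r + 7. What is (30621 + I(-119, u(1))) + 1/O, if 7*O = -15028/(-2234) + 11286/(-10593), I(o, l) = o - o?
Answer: 20720842493/676660 ≈ 30622.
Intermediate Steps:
u(r) = 7 + r
I(o, l) = 0
O = 676660/836633 (O = (-15028/(-2234) + 11286/(-10593))/7 = (-15028*(-1/2234) + 11286*(-1/10593))/7 = (7514/1117 - 114/107)/7 = (⅐)*(676660/119519) = 676660/836633 ≈ 0.80879)
(30621 + I(-119, u(1))) + 1/O = (30621 + 0) + 1/(676660/836633) = 30621 + 836633/676660 = 20720842493/676660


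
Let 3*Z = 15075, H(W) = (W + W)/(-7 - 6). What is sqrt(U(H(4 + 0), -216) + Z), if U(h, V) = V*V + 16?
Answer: sqrt(51697) ≈ 227.37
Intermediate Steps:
H(W) = -2*W/13 (H(W) = (2*W)/(-13) = (2*W)*(-1/13) = -2*W/13)
Z = 5025 (Z = (1/3)*15075 = 5025)
U(h, V) = 16 + V**2 (U(h, V) = V**2 + 16 = 16 + V**2)
sqrt(U(H(4 + 0), -216) + Z) = sqrt((16 + (-216)**2) + 5025) = sqrt((16 + 46656) + 5025) = sqrt(46672 + 5025) = sqrt(51697)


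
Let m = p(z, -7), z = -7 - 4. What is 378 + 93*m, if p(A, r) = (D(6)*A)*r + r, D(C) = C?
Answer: 42693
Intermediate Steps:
z = -11
p(A, r) = r + 6*A*r (p(A, r) = (6*A)*r + r = 6*A*r + r = r + 6*A*r)
m = 455 (m = -7*(1 + 6*(-11)) = -7*(1 - 66) = -7*(-65) = 455)
378 + 93*m = 378 + 93*455 = 378 + 42315 = 42693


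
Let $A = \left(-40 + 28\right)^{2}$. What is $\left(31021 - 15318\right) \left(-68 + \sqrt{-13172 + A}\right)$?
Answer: $-1067804 + 31406 i \sqrt{3257} \approx -1.0678 \cdot 10^{6} + 1.7923 \cdot 10^{6} i$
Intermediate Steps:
$A = 144$ ($A = \left(-12\right)^{2} = 144$)
$\left(31021 - 15318\right) \left(-68 + \sqrt{-13172 + A}\right) = \left(31021 - 15318\right) \left(-68 + \sqrt{-13172 + 144}\right) = 15703 \left(-68 + \sqrt{-13028}\right) = 15703 \left(-68 + 2 i \sqrt{3257}\right) = -1067804 + 31406 i \sqrt{3257}$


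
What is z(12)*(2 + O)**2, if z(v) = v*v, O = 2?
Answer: 2304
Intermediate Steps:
z(v) = v**2
z(12)*(2 + O)**2 = 12**2*(2 + 2)**2 = 144*4**2 = 144*16 = 2304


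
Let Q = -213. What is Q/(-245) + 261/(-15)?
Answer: -810/49 ≈ -16.531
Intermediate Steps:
Q/(-245) + 261/(-15) = -213/(-245) + 261/(-15) = -213*(-1/245) + 261*(-1/15) = 213/245 - 87/5 = -810/49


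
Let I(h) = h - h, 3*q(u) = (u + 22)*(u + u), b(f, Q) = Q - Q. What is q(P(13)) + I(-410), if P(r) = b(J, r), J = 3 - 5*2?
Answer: 0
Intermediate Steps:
J = -7 (J = 3 - 10 = -7)
b(f, Q) = 0
P(r) = 0
q(u) = 2*u*(22 + u)/3 (q(u) = ((u + 22)*(u + u))/3 = ((22 + u)*(2*u))/3 = (2*u*(22 + u))/3 = 2*u*(22 + u)/3)
I(h) = 0
q(P(13)) + I(-410) = (⅔)*0*(22 + 0) + 0 = (⅔)*0*22 + 0 = 0 + 0 = 0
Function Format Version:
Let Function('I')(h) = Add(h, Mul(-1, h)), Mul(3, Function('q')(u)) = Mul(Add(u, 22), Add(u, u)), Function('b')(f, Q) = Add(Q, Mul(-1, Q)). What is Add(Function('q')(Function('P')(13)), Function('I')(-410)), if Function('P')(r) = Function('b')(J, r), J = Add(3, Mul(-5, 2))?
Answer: 0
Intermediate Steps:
J = -7 (J = Add(3, -10) = -7)
Function('b')(f, Q) = 0
Function('P')(r) = 0
Function('q')(u) = Mul(Rational(2, 3), u, Add(22, u)) (Function('q')(u) = Mul(Rational(1, 3), Mul(Add(u, 22), Add(u, u))) = Mul(Rational(1, 3), Mul(Add(22, u), Mul(2, u))) = Mul(Rational(1, 3), Mul(2, u, Add(22, u))) = Mul(Rational(2, 3), u, Add(22, u)))
Function('I')(h) = 0
Add(Function('q')(Function('P')(13)), Function('I')(-410)) = Add(Mul(Rational(2, 3), 0, Add(22, 0)), 0) = Add(Mul(Rational(2, 3), 0, 22), 0) = Add(0, 0) = 0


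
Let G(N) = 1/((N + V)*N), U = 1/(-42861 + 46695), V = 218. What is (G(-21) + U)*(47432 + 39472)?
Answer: 6868/4137 ≈ 1.6601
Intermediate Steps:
U = 1/3834 ≈ 0.00026082
G(N) = 1/(N*(218 + N)) (G(N) = 1/((N + 218)*N) = 1/((218 + N)*N) = 1/(N*(218 + N)))
(G(-21) + U)*(47432 + 39472) = (1/((-21)*(218 - 21)) + 1/3834)*(47432 + 39472) = (-1/21/197 + 1/3834)*86904 = (-1/21*1/197 + 1/3834)*86904 = (-1/4137 + 1/3834)*86904 = (101/5287086)*86904 = 6868/4137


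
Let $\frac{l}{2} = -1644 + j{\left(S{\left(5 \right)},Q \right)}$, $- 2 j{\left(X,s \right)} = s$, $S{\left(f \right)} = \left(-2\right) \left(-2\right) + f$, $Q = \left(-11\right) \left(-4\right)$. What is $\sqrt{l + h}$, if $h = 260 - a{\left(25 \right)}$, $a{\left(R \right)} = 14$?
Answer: $i \sqrt{3086} \approx 55.552 i$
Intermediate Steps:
$Q = 44$
$S{\left(f \right)} = 4 + f$
$j{\left(X,s \right)} = - \frac{s}{2}$
$l = -3332$ ($l = 2 \left(-1644 - 22\right) = 2 \left(-1666\right) = -3332$)
$h = 246$ ($h = 260 - 14 = 246$)
$\sqrt{l + h} = \sqrt{-3332 + 246} = \sqrt{-3086} = i \sqrt{3086}$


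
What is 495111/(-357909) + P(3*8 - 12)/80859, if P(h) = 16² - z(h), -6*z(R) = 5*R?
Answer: -13312992185/9646721277 ≈ -1.3801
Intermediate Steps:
z(R) = -5*R/6
P(h) = 256 + 5*h/6 (P(h) = 16² - (-5)*h/6 = 256 + 5*h/6)
495111/(-357909) + P(3*8 - 12)/80859 = 495111/(-357909) + (256 + 5*(3*8 - 12)/6)/80859 = 495111*(-1/357909) + (256 + 5*(24 - 12)/6)*(1/80859) = -165037/119303 + (256 + (⅚)*12)*(1/80859) = -165037/119303 + (256 + 10)*(1/80859) = -165037/119303 + 266*(1/80859) = -165037/119303 + 266/80859 = -13312992185/9646721277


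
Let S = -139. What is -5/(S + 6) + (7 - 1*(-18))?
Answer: 3330/133 ≈ 25.038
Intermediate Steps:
-5/(S + 6) + (7 - 1*(-18)) = -5/(-139 + 6) + (7 - 1*(-18)) = -5/(-133) + (7 + 18) = -5*(-1/133) + 25 = 5/133 + 25 = 3330/133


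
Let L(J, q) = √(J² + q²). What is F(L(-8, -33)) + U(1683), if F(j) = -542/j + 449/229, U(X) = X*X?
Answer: 648640430/229 - 542*√1153/1153 ≈ 2.8325e+6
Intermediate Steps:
U(X) = X²
F(j) = 449/229 - 542/j (F(j) = -542/j + 449*(1/229) = -542/j + 449/229 = 449/229 - 542/j)
F(L(-8, -33)) + U(1683) = (449/229 - 542/√((-8)² + (-33)²)) + 1683² = (449/229 - 542/√(64 + 1089)) + 2832489 = (449/229 - 542*√1153/1153) + 2832489 = 648640430/229 - 542*√1153/1153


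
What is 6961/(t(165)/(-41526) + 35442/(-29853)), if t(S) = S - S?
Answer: -23089637/3938 ≈ -5863.3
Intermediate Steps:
t(S) = 0
6961/(t(165)/(-41526) + 35442/(-29853)) = 6961/(0/(-41526) + 35442/(-29853)) = 6961/(0*(-1/41526) + 35442*(-1/29853)) = 6961/(0 - 3938/3317) = 6961/(-3938/3317) = 6961*(-3317/3938) = -23089637/3938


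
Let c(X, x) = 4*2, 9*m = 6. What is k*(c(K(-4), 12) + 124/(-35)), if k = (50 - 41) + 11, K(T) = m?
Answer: 624/7 ≈ 89.143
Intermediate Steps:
m = 2/3 (m = (1/9)*6 = 2/3 ≈ 0.66667)
K(T) = 2/3
c(X, x) = 8
k = 20 (k = 9 + 11 = 20)
k*(c(K(-4), 12) + 124/(-35)) = 20*(8 + 124/(-35)) = 20*(8 + 124*(-1/35)) = 20*(8 - 124/35) = 20*(156/35) = 624/7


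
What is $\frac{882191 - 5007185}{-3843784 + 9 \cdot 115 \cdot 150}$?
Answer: $\frac{2062497}{1844267} \approx 1.1183$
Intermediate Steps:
$\frac{882191 - 5007185}{-3843784 + 9 \cdot 115 \cdot 150} = - \frac{4124994}{-3843784 + 1035 \cdot 150} = - \frac{4124994}{-3843784 + 155250} = - \frac{4124994}{-3688534} = \left(-4124994\right) \left(- \frac{1}{3688534}\right) = \frac{2062497}{1844267}$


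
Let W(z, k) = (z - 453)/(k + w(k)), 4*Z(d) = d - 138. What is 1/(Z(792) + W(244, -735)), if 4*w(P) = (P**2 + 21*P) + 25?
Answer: 1043750/170651453 ≈ 0.0061163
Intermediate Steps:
Z(d) = -69/2 + d/4 (Z(d) = (d - 138)/4 = (-138 + d)/4 = -69/2 + d/4)
w(P) = 25/4 + P**2/4 + 21*P/4 (w(P) = ((P**2 + 21*P) + 25)/4 = (25 + P**2 + 21*P)/4 = 25/4 + P**2/4 + 21*P/4)
W(z, k) = (-453 + z)/(25/4 + k**2/4 + 25*k/4) (W(z, k) = (z - 453)/(k + (25/4 + k**2/4 + 21*k/4)) = (-453 + z)/(25/4 + k**2/4 + 25*k/4))
1/(Z(792) + W(244, -735)) = 1/((-69/2 + (1/4)*792) + 4*(-453 + 244)/(25 + (-735)**2 + 25*(-735))) = 1/((-69/2 + 198) + 4*(-209)/(25 + 540225 - 18375)) = 1/(327/2 + 4*(-209)/521875) = 1/(327/2 + 4*(1/521875)*(-209)) = 1/(327/2 - 836/521875) = 1/(170651453/1043750) = 1043750/170651453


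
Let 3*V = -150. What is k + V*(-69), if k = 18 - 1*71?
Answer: 3397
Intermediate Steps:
k = -53 (k = 18 - 71 = -53)
V = -50 (V = (1/3)*(-150) = -50)
k + V*(-69) = -53 - 50*(-69) = -53 + 3450 = 3397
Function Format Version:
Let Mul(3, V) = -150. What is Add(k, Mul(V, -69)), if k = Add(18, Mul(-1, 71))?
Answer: 3397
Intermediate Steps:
k = -53 (k = Add(18, -71) = -53)
V = -50 (V = Mul(Rational(1, 3), -150) = -50)
Add(k, Mul(V, -69)) = Add(-53, Mul(-50, -69)) = Add(-53, 3450) = 3397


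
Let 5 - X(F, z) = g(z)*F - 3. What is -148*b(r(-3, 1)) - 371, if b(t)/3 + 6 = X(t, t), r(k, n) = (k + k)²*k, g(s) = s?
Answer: 5177557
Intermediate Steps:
r(k, n) = 4*k³ (r(k, n) = (2*k)²*k = (4*k²)*k = 4*k³)
X(F, z) = 8 - F*z (X(F, z) = 5 - (z*F - 3) = 5 - (F*z - 3) = 5 - (-3 + F*z) = 5 + (3 - F*z) = 8 - F*z)
b(t) = 6 - 3*t² (b(t) = -18 + 3*(8 - t*t) = -18 + 3*(8 - t²) = -18 + (24 - 3*t²) = 6 - 3*t²)
-148*b(r(-3, 1)) - 371 = -148*(6 - 3*(4*(-3)³)²) - 371 = -148*(6 - 3*(4*(-27))²) - 371 = -148*(6 - 3*(-108)²) - 371 = -148*(6 - 3*11664) - 371 = -148*(6 - 34992) - 371 = -148*(-34986) - 371 = 5177928 - 371 = 5177557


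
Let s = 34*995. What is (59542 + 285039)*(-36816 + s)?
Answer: -1028918866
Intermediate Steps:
s = 33830
(59542 + 285039)*(-36816 + s) = (59542 + 285039)*(-36816 + 33830) = 344581*(-2986) = -1028918866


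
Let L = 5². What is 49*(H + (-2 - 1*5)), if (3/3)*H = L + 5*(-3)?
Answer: 147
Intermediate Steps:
L = 25
H = 10 (H = 25 + 5*(-3) = 25 - 15 = 10)
49*(H + (-2 - 1*5)) = 49*(10 + (-2 - 1*5)) = 49*(10 + (-2 - 5)) = 49*(10 - 7) = 49*3 = 147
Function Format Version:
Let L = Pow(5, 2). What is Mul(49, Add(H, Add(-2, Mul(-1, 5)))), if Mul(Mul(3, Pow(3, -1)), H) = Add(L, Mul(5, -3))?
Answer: 147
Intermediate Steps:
L = 25
H = 10 (H = Add(25, Mul(5, -3)) = Add(25, -15) = 10)
Mul(49, Add(H, Add(-2, Mul(-1, 5)))) = Mul(49, Add(10, Add(-2, Mul(-1, 5)))) = Mul(49, Add(10, Add(-2, -5))) = Mul(49, Add(10, -7)) = Mul(49, 3) = 147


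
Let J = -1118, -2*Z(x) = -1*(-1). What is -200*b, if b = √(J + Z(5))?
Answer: -100*I*√4474 ≈ -6688.8*I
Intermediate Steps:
Z(x) = -½ (Z(x) = -(-1)*(-1)/2 = -½*1 = -½)
b = I*√4474/2 (b = √(-1118 - ½) = √(-2237/2) = I*√4474/2 ≈ 33.444*I)
-200*b = -100*I*√4474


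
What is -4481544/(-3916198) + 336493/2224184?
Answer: 5642775836855/4355172466216 ≈ 1.2956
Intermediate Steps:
-4481544/(-3916198) + 336493/2224184 = -4481544*(-1/3916198) + 336493*(1/2224184) = 2240772/1958099 + 336493/2224184 = 5642775836855/4355172466216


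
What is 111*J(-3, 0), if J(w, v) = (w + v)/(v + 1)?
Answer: -333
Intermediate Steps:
J(w, v) = (v + w)/(1 + v)
111*J(-3, 0) = 111*((0 - 3)/(1 + 0)) = 111*(-3/1) = 111*(1*(-3)) = 111*(-3) = -333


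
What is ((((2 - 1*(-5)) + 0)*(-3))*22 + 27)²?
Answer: 189225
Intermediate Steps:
((((2 - 1*(-5)) + 0)*(-3))*22 + 27)² = ((((2 + 5) + 0)*(-3))*22 + 27)² = (((7 + 0)*(-3))*22 + 27)² = ((7*(-3))*22 + 27)² = (-21*22 + 27)² = (-462 + 27)² = (-435)² = 189225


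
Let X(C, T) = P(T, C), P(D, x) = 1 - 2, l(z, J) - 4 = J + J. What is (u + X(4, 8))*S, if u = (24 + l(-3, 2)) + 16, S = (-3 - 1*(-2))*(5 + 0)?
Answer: -235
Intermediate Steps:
l(z, J) = 4 + 2*J (l(z, J) = 4 + (J + J) = 4 + 2*J)
P(D, x) = -1
X(C, T) = -1
S = -5 (S = (-3 + 2)*5 = -1*5 = -5)
u = 48 (u = (24 + (4 + 2*2)) + 16 = (24 + (4 + 4)) + 16 = (24 + 8) + 16 = 32 + 16 = 48)
(u + X(4, 8))*S = (48 - 1)*(-5) = 47*(-5) = -235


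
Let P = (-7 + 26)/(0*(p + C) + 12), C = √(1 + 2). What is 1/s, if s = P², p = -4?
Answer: 144/361 ≈ 0.39889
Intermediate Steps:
C = √3 ≈ 1.7320
P = 19/12 (P = (-7 + 26)/(0*(-4 + √3) + 12) = 19/(0 + 12) = 19/12 ≈ 1.5833)
s = 361/144 (s = (19/12)² = 361/144 ≈ 2.5069)
1/s = 1/(361/144) = 144/361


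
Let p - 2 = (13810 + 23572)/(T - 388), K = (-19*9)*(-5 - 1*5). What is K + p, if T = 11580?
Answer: 9599043/5596 ≈ 1715.3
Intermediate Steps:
K = 1710 (K = -171*(-5 - 5) = -171*(-10) = 1710)
p = 29883/5596 (p = 2 + (13810 + 23572)/(11580 - 388) = 2 + 37382/11192 = 2 + 37382*(1/11192) = 2 + 18691/5596 = 29883/5596 ≈ 5.3401)
K + p = 1710 + 29883/5596 = 9599043/5596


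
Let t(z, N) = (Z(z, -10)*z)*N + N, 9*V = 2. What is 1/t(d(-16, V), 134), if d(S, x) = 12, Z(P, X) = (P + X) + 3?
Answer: 1/8174 ≈ 0.00012234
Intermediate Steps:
Z(P, X) = 3 + P + X
V = 2/9 (V = (⅑)*2 = 2/9 ≈ 0.22222)
t(z, N) = N + N*z*(-7 + z) (t(z, N) = ((3 + z - 10)*z)*N + N = ((-7 + z)*z)*N + N = (z*(-7 + z))*N + N = N*z*(-7 + z) + N = N + N*z*(-7 + z))
1/t(d(-16, V), 134) = 1/(134*(1 + 12*(-7 + 12))) = 1/(134*(1 + 12*5)) = 1/(134*(1 + 60)) = 1/(134*61) = 1/8174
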